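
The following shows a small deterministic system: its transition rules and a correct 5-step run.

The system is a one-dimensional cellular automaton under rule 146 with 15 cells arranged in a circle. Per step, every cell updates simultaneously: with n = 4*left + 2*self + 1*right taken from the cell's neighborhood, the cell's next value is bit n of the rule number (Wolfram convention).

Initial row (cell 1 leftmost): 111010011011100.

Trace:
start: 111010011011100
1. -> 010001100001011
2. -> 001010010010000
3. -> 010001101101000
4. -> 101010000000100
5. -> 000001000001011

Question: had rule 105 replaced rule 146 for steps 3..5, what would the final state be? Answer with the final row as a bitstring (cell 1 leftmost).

(re-executing steps 3..5 under rule 105; state before step 3: 001010010010000)
3. -> 100100000000111
4. -> 100001111110100
5. -> 001101000011000

001101000011000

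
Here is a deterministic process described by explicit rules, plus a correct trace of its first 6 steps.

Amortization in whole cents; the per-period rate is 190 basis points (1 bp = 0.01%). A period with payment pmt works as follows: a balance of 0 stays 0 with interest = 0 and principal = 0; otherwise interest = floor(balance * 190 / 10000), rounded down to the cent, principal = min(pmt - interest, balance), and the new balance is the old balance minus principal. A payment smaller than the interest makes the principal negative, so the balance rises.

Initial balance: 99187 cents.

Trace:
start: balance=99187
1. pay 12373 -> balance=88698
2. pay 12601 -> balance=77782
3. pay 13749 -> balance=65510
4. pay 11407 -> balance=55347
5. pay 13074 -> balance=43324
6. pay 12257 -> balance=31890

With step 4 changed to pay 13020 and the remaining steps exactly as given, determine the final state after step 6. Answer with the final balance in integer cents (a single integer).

30214

(re-executing from step 4 with the substitution; state before step 4: balance=65510)
4. pay 13020 -> balance=53734
5. pay 13074 -> balance=41680
6. pay 12257 -> balance=30214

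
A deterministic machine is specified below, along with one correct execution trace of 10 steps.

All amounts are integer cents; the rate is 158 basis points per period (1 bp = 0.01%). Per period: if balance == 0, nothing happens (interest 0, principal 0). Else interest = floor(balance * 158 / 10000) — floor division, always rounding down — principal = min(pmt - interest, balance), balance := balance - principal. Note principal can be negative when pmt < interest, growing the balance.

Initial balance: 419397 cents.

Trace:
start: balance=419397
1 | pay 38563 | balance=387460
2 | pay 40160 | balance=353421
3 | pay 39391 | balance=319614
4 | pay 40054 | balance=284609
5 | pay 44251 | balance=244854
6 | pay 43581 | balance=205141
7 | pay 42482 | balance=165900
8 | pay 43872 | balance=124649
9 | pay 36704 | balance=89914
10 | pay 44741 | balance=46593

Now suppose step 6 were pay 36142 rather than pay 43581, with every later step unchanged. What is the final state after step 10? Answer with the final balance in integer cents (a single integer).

(re-executing from step 6 with the substitution; state before step 6: balance=244854)
6 | pay 36142 | balance=212580
7 | pay 42482 | balance=173456
8 | pay 43872 | balance=132324
9 | pay 36704 | balance=97710
10 | pay 44741 | balance=54512

54512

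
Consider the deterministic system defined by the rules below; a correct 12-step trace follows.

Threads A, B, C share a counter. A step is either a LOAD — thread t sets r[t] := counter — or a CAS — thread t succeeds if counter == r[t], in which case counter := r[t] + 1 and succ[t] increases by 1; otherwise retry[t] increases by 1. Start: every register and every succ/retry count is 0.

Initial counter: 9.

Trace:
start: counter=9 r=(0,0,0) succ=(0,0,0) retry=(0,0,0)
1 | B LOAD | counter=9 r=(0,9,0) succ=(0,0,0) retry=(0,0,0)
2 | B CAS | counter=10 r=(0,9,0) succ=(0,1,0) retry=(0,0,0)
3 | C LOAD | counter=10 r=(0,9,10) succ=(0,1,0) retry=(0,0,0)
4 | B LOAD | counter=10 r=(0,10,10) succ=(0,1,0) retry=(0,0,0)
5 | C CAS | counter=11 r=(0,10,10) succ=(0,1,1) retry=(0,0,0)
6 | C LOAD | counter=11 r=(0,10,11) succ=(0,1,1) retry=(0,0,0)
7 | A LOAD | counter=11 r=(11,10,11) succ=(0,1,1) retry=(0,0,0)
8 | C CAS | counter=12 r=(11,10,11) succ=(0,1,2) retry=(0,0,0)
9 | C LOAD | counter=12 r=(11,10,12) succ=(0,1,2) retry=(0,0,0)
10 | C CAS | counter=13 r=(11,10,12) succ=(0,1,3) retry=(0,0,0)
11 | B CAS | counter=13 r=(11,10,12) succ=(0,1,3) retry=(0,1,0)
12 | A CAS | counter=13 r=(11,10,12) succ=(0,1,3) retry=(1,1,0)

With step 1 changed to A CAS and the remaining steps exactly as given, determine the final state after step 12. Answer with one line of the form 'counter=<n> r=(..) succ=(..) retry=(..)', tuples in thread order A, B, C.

(re-executing from step 1 with the substitution; state before step 1: counter=9 r=(0,0,0) succ=(0,0,0) retry=(0,0,0))
1 | A CAS | counter=9 r=(0,0,0) succ=(0,0,0) retry=(1,0,0)
2 | B CAS | counter=9 r=(0,0,0) succ=(0,0,0) retry=(1,1,0)
3 | C LOAD | counter=9 r=(0,0,9) succ=(0,0,0) retry=(1,1,0)
4 | B LOAD | counter=9 r=(0,9,9) succ=(0,0,0) retry=(1,1,0)
5 | C CAS | counter=10 r=(0,9,9) succ=(0,0,1) retry=(1,1,0)
6 | C LOAD | counter=10 r=(0,9,10) succ=(0,0,1) retry=(1,1,0)
7 | A LOAD | counter=10 r=(10,9,10) succ=(0,0,1) retry=(1,1,0)
8 | C CAS | counter=11 r=(10,9,10) succ=(0,0,2) retry=(1,1,0)
9 | C LOAD | counter=11 r=(10,9,11) succ=(0,0,2) retry=(1,1,0)
10 | C CAS | counter=12 r=(10,9,11) succ=(0,0,3) retry=(1,1,0)
11 | B CAS | counter=12 r=(10,9,11) succ=(0,0,3) retry=(1,2,0)
12 | A CAS | counter=12 r=(10,9,11) succ=(0,0,3) retry=(2,2,0)

counter=12 r=(10,9,11) succ=(0,0,3) retry=(2,2,0)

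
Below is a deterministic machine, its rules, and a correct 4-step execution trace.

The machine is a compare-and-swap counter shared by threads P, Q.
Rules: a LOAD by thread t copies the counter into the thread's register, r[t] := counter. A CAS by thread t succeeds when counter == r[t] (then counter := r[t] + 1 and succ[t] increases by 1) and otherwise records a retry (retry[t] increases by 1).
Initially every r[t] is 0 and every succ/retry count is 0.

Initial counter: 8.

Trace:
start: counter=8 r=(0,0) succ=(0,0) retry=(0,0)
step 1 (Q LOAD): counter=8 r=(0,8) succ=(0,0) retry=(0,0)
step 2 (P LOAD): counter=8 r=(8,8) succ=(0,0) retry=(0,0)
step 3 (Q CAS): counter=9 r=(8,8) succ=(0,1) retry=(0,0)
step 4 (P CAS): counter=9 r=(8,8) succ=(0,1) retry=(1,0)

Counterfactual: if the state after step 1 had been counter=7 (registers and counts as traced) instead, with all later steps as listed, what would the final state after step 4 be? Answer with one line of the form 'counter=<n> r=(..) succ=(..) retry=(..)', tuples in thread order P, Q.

state after step 1 := counter=7 r=(0,8) succ=(0,0) retry=(0,0)
step 2 (P LOAD): counter=7 r=(7,8) succ=(0,0) retry=(0,0)
step 3 (Q CAS): counter=7 r=(7,8) succ=(0,0) retry=(0,1)
step 4 (P CAS): counter=8 r=(7,8) succ=(1,0) retry=(0,1)

counter=8 r=(7,8) succ=(1,0) retry=(0,1)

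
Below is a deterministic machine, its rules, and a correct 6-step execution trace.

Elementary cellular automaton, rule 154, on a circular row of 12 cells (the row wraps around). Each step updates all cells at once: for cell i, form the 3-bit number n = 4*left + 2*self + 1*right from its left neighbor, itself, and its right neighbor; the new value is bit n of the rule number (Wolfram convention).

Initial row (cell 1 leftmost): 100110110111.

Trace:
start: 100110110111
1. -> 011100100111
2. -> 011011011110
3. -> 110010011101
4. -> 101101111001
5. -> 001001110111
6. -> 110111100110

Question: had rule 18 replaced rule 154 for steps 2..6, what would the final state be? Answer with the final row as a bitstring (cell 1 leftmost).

(re-executing steps 2..6 under rule 18; state before step 2: 011100100111)
2. -> 000011011000
3. -> 000100000100
4. -> 001010001010
5. -> 010001010001
6. -> 001010001010

001010001010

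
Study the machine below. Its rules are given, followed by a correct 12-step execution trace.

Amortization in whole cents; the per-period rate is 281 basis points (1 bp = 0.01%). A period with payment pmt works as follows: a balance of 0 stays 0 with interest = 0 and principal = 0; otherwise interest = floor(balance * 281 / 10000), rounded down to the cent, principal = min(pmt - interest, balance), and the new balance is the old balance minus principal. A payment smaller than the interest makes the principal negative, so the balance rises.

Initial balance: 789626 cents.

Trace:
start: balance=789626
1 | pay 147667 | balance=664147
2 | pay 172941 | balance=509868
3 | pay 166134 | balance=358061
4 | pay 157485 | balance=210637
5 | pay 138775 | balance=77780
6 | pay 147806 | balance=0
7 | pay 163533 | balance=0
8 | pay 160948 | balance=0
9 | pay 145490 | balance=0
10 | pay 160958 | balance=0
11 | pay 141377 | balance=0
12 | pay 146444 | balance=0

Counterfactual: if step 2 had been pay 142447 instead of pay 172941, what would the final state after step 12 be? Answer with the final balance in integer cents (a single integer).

0

(re-executing from step 2 with the substitution; state before step 2: balance=664147)
2 | pay 142447 | balance=540362
3 | pay 166134 | balance=389412
4 | pay 157485 | balance=242869
5 | pay 138775 | balance=110918
6 | pay 147806 | balance=0
7 | pay 163533 | balance=0
8 | pay 160948 | balance=0
9 | pay 145490 | balance=0
10 | pay 160958 | balance=0
11 | pay 141377 | balance=0
12 | pay 146444 | balance=0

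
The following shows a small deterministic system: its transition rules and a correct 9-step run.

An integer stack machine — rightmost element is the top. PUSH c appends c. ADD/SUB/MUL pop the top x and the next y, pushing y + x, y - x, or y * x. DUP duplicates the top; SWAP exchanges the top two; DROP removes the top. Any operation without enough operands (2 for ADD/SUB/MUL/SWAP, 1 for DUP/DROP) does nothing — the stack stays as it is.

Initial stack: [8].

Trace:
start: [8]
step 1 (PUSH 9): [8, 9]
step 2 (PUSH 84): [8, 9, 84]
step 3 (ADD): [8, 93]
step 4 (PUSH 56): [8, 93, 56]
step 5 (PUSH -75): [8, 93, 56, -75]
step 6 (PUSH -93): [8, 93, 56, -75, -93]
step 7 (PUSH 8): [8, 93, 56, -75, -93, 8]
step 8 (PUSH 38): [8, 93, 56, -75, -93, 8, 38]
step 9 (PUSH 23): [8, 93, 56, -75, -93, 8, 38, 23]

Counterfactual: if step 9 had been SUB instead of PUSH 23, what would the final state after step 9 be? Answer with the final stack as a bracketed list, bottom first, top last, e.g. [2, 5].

[8, 93, 56, -75, -93, -30]

(re-executing from step 9 with the substitution; state before step 9: [8, 93, 56, -75, -93, 8, 38])
step 9 (SUB): [8, 93, 56, -75, -93, -30]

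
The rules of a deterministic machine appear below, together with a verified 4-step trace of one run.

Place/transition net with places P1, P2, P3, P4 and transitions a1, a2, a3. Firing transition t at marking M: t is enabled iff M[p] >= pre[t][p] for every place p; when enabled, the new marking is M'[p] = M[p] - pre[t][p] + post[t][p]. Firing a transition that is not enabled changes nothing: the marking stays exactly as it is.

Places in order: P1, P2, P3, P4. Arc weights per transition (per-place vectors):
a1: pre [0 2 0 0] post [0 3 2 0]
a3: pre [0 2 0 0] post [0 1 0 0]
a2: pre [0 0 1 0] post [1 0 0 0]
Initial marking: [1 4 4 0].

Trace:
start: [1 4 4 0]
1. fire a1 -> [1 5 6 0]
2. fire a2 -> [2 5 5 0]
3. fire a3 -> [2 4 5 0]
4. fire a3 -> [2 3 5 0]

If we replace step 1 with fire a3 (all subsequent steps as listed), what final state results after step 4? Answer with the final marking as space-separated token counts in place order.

(re-executing from step 1 with the substitution; state before step 1: [1 4 4 0])
1. fire a3 -> [1 3 4 0]
2. fire a2 -> [2 3 3 0]
3. fire a3 -> [2 2 3 0]
4. fire a3 -> [2 1 3 0]

2 1 3 0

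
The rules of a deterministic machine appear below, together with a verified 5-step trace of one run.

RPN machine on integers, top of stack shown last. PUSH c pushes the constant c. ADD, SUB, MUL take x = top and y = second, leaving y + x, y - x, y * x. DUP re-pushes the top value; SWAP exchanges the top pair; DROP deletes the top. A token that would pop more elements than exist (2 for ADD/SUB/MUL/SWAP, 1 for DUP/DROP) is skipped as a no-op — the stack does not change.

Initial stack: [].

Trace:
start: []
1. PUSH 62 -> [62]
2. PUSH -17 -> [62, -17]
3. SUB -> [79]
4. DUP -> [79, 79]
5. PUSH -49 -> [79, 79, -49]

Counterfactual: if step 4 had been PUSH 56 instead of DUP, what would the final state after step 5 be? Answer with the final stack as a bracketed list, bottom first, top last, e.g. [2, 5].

[79, 56, -49]

(re-executing from step 4 with the substitution; state before step 4: [79])
4. PUSH 56 -> [79, 56]
5. PUSH -49 -> [79, 56, -49]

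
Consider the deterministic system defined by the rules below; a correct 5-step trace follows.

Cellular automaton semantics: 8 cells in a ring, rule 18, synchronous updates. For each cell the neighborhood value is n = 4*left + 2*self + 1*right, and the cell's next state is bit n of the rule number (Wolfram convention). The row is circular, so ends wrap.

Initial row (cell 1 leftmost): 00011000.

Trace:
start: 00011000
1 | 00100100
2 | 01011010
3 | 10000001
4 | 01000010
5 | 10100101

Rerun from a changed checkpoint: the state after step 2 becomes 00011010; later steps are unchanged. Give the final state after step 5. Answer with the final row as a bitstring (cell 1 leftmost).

00001100

state after step 2 := 00011010
3 | 00100001
4 | 11010010
5 | 00001100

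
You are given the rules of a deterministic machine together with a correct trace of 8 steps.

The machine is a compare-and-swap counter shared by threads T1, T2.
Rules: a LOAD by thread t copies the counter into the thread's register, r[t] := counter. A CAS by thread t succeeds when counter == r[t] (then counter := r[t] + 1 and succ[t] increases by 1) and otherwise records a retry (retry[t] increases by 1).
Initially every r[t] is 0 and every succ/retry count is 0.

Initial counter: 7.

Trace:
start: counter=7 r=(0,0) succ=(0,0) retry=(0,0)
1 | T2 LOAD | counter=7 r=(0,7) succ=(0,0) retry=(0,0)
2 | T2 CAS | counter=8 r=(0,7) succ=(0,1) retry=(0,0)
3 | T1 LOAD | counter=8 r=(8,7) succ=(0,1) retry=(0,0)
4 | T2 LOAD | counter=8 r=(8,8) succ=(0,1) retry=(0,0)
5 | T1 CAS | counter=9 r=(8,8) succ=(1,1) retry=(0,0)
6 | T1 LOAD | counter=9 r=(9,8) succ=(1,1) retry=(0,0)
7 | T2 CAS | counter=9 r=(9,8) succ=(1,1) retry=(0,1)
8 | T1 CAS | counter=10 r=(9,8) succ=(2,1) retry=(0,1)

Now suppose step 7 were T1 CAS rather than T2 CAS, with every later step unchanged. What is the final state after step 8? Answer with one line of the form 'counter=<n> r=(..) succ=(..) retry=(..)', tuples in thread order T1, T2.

counter=10 r=(9,8) succ=(2,1) retry=(1,0)

(re-executing from step 7 with the substitution; state before step 7: counter=9 r=(9,8) succ=(1,1) retry=(0,0))
7 | T1 CAS | counter=10 r=(9,8) succ=(2,1) retry=(0,0)
8 | T1 CAS | counter=10 r=(9,8) succ=(2,1) retry=(1,0)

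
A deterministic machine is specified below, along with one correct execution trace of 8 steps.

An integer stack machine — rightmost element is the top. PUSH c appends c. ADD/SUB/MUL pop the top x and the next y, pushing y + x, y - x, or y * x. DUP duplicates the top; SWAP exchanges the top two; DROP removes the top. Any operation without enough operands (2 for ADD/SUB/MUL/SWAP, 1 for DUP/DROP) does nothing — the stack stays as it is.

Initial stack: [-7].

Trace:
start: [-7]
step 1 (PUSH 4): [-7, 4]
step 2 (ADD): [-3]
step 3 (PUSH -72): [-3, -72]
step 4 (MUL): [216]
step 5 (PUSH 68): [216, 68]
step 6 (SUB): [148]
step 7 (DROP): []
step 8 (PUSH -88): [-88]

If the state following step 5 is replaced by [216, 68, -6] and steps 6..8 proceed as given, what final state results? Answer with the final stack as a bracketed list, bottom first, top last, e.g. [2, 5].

state after step 5 := [216, 68, -6]
step 6 (SUB): [216, 74]
step 7 (DROP): [216]
step 8 (PUSH -88): [216, -88]

[216, -88]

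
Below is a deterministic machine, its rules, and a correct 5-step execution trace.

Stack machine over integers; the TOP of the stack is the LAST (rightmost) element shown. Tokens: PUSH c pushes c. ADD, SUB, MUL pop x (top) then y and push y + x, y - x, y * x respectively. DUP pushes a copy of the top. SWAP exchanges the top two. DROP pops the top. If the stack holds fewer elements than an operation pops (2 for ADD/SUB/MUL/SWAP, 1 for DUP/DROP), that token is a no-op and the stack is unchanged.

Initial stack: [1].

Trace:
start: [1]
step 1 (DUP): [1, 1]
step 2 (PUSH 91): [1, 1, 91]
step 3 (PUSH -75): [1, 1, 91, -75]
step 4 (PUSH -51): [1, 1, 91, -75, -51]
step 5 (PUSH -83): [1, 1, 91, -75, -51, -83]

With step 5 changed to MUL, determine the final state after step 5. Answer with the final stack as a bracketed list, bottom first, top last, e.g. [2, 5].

(re-executing from step 5 with the substitution; state before step 5: [1, 1, 91, -75, -51])
step 5 (MUL): [1, 1, 91, 3825]

[1, 1, 91, 3825]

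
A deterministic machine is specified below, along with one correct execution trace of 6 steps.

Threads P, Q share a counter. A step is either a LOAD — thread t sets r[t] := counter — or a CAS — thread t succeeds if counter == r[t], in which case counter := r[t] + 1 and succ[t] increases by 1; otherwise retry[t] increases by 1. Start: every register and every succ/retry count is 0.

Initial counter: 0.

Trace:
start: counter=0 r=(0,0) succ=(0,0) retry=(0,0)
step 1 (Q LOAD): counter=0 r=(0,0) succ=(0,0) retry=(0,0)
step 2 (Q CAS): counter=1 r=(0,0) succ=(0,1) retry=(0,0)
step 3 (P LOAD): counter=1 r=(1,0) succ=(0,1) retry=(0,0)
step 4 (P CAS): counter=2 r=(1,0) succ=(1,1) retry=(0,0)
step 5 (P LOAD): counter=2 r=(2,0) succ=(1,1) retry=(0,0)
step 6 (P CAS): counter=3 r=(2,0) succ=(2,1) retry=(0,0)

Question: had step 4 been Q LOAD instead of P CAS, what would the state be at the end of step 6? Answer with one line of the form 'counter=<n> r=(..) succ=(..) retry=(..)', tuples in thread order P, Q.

(re-executing from step 4 with the substitution; state before step 4: counter=1 r=(1,0) succ=(0,1) retry=(0,0))
step 4 (Q LOAD): counter=1 r=(1,1) succ=(0,1) retry=(0,0)
step 5 (P LOAD): counter=1 r=(1,1) succ=(0,1) retry=(0,0)
step 6 (P CAS): counter=2 r=(1,1) succ=(1,1) retry=(0,0)

counter=2 r=(1,1) succ=(1,1) retry=(0,0)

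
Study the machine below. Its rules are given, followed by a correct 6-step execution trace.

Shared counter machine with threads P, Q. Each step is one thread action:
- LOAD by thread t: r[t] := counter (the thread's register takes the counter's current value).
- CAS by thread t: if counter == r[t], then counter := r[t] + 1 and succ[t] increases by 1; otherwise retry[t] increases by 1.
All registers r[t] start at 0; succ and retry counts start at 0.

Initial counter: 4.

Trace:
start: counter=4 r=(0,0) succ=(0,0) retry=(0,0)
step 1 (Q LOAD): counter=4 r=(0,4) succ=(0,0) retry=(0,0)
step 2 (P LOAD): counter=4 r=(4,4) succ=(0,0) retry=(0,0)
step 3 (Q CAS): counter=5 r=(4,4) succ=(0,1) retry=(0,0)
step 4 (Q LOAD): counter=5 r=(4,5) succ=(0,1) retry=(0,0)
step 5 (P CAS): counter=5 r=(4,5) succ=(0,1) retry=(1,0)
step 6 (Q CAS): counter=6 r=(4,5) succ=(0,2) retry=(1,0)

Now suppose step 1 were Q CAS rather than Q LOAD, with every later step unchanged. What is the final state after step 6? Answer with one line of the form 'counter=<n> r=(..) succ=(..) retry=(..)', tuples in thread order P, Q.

counter=5 r=(4,4) succ=(1,0) retry=(0,3)

(re-executing from step 1 with the substitution; state before step 1: counter=4 r=(0,0) succ=(0,0) retry=(0,0))
step 1 (Q CAS): counter=4 r=(0,0) succ=(0,0) retry=(0,1)
step 2 (P LOAD): counter=4 r=(4,0) succ=(0,0) retry=(0,1)
step 3 (Q CAS): counter=4 r=(4,0) succ=(0,0) retry=(0,2)
step 4 (Q LOAD): counter=4 r=(4,4) succ=(0,0) retry=(0,2)
step 5 (P CAS): counter=5 r=(4,4) succ=(1,0) retry=(0,2)
step 6 (Q CAS): counter=5 r=(4,4) succ=(1,0) retry=(0,3)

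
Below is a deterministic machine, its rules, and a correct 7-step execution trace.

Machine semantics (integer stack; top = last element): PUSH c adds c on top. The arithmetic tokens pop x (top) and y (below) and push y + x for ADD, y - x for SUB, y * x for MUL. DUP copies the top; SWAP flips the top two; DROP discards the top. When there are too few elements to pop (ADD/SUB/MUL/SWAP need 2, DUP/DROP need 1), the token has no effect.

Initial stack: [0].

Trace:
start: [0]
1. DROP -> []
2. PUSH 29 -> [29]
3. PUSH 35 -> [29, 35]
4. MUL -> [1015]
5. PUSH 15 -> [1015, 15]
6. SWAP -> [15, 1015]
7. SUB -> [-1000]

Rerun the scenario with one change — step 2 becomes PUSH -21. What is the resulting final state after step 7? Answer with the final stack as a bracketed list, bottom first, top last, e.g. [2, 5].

(re-executing from step 2 with the substitution; state before step 2: [])
2. PUSH -21 -> [-21]
3. PUSH 35 -> [-21, 35]
4. MUL -> [-735]
5. PUSH 15 -> [-735, 15]
6. SWAP -> [15, -735]
7. SUB -> [750]

[750]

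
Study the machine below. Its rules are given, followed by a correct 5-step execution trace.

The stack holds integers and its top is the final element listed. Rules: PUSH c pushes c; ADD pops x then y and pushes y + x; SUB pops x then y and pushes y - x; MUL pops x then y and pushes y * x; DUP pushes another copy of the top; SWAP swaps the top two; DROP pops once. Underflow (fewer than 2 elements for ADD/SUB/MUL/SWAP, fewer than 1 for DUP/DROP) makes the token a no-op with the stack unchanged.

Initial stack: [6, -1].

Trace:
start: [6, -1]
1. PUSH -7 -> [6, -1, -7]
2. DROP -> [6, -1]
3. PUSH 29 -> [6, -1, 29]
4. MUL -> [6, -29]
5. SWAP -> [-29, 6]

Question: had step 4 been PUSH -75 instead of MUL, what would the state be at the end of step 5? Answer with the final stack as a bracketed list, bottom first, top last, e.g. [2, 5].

(re-executing from step 4 with the substitution; state before step 4: [6, -1, 29])
4. PUSH -75 -> [6, -1, 29, -75]
5. SWAP -> [6, -1, -75, 29]

[6, -1, -75, 29]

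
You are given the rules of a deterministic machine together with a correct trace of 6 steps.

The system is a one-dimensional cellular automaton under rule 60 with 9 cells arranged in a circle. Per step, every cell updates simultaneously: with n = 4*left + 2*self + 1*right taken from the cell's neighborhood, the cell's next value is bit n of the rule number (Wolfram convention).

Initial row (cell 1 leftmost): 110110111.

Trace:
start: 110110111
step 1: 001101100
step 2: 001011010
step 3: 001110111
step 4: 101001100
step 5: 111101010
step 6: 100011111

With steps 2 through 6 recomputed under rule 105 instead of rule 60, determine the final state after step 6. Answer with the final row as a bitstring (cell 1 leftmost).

100010001

(re-executing steps 2..6 under rule 105; state before step 2: 001101100)
step 2: 101111101
step 3: 111000111
step 4: 001010100
step 5: 100101001
step 6: 100010001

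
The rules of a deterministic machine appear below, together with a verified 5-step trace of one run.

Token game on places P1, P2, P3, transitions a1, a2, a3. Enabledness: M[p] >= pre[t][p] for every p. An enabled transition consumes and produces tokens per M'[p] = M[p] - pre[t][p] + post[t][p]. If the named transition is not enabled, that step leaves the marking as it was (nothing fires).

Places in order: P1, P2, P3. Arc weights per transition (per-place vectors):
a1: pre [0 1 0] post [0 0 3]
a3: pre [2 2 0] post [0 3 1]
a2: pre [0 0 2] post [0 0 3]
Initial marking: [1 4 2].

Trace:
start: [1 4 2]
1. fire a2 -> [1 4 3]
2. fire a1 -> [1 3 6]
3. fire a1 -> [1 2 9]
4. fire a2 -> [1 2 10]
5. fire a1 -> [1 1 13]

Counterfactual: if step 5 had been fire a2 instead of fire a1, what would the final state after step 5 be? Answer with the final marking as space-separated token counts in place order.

1 2 11

(re-executing from step 5 with the substitution; state before step 5: [1 2 10])
5. fire a2 -> [1 2 11]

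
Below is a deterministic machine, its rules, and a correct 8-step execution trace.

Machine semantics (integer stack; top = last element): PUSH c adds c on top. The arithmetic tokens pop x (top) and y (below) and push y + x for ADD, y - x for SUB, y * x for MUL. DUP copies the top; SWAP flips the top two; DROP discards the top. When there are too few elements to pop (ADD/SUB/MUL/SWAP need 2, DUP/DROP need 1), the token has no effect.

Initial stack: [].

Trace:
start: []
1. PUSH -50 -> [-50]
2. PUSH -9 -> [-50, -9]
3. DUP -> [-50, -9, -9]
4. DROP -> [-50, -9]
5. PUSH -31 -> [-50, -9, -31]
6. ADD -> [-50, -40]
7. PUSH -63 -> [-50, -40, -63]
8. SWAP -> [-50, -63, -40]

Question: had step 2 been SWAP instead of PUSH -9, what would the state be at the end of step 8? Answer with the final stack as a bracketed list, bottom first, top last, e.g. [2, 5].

[-63, -81]

(re-executing from step 2 with the substitution; state before step 2: [-50])
2. SWAP -> [-50]
3. DUP -> [-50, -50]
4. DROP -> [-50]
5. PUSH -31 -> [-50, -31]
6. ADD -> [-81]
7. PUSH -63 -> [-81, -63]
8. SWAP -> [-63, -81]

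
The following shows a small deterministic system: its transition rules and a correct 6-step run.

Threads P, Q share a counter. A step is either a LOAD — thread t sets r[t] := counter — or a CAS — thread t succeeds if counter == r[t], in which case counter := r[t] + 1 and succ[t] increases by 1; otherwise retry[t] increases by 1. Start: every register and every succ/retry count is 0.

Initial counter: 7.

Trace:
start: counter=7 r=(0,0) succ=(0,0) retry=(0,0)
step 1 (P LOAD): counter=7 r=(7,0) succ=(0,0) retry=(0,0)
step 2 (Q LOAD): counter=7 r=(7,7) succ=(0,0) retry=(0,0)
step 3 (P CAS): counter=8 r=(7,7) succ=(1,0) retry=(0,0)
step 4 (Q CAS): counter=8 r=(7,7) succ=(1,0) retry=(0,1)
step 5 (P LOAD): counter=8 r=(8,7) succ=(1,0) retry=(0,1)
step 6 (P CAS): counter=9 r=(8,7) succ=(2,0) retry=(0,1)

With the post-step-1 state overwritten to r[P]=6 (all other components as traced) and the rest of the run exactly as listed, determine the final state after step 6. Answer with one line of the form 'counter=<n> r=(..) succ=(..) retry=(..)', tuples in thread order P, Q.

counter=9 r=(8,7) succ=(1,1) retry=(1,0)

state after step 1 := counter=7 r=(6,0) succ=(0,0) retry=(0,0)
step 2 (Q LOAD): counter=7 r=(6,7) succ=(0,0) retry=(0,0)
step 3 (P CAS): counter=7 r=(6,7) succ=(0,0) retry=(1,0)
step 4 (Q CAS): counter=8 r=(6,7) succ=(0,1) retry=(1,0)
step 5 (P LOAD): counter=8 r=(8,7) succ=(0,1) retry=(1,0)
step 6 (P CAS): counter=9 r=(8,7) succ=(1,1) retry=(1,0)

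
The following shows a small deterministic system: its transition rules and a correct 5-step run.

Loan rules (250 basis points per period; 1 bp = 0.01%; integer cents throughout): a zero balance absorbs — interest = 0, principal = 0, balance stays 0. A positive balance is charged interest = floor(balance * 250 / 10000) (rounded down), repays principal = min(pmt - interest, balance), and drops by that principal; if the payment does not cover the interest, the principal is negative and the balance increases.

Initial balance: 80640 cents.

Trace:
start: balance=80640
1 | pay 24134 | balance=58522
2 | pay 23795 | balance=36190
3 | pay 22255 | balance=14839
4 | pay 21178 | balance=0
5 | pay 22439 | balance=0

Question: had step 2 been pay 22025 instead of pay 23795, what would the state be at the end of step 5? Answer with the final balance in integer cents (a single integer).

(re-executing from step 2 with the substitution; state before step 2: balance=58522)
2 | pay 22025 | balance=37960
3 | pay 22255 | balance=16654
4 | pay 21178 | balance=0
5 | pay 22439 | balance=0

0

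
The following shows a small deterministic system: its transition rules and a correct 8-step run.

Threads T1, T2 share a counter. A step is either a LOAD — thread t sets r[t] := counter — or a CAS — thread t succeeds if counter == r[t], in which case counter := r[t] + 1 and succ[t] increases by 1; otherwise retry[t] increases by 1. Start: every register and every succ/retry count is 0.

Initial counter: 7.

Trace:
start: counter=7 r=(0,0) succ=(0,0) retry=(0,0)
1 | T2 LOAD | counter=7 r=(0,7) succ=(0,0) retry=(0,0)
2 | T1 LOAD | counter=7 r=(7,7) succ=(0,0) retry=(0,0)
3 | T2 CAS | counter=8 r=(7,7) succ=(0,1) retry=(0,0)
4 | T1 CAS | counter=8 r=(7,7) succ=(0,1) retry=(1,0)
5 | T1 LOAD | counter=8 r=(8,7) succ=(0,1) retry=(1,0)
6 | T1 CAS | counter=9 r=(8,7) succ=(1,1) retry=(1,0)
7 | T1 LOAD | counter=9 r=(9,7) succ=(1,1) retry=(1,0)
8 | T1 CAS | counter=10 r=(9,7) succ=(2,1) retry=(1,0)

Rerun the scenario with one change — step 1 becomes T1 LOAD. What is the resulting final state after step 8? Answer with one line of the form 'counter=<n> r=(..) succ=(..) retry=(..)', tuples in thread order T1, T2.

(re-executing from step 1 with the substitution; state before step 1: counter=7 r=(0,0) succ=(0,0) retry=(0,0))
1 | T1 LOAD | counter=7 r=(7,0) succ=(0,0) retry=(0,0)
2 | T1 LOAD | counter=7 r=(7,0) succ=(0,0) retry=(0,0)
3 | T2 CAS | counter=7 r=(7,0) succ=(0,0) retry=(0,1)
4 | T1 CAS | counter=8 r=(7,0) succ=(1,0) retry=(0,1)
5 | T1 LOAD | counter=8 r=(8,0) succ=(1,0) retry=(0,1)
6 | T1 CAS | counter=9 r=(8,0) succ=(2,0) retry=(0,1)
7 | T1 LOAD | counter=9 r=(9,0) succ=(2,0) retry=(0,1)
8 | T1 CAS | counter=10 r=(9,0) succ=(3,0) retry=(0,1)

counter=10 r=(9,0) succ=(3,0) retry=(0,1)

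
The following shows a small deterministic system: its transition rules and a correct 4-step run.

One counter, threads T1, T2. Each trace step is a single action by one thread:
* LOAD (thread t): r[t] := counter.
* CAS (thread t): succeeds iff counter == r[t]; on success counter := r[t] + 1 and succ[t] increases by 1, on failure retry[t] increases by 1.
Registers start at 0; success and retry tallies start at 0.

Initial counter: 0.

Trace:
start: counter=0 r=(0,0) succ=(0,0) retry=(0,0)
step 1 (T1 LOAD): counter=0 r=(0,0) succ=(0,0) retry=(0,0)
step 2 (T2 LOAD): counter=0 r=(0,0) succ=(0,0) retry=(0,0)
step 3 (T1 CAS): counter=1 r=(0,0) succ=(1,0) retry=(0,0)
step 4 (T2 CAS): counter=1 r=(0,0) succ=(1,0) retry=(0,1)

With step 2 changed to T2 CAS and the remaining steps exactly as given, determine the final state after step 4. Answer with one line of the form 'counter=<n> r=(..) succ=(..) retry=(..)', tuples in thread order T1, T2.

(re-executing from step 2 with the substitution; state before step 2: counter=0 r=(0,0) succ=(0,0) retry=(0,0))
step 2 (T2 CAS): counter=1 r=(0,0) succ=(0,1) retry=(0,0)
step 3 (T1 CAS): counter=1 r=(0,0) succ=(0,1) retry=(1,0)
step 4 (T2 CAS): counter=1 r=(0,0) succ=(0,1) retry=(1,1)

counter=1 r=(0,0) succ=(0,1) retry=(1,1)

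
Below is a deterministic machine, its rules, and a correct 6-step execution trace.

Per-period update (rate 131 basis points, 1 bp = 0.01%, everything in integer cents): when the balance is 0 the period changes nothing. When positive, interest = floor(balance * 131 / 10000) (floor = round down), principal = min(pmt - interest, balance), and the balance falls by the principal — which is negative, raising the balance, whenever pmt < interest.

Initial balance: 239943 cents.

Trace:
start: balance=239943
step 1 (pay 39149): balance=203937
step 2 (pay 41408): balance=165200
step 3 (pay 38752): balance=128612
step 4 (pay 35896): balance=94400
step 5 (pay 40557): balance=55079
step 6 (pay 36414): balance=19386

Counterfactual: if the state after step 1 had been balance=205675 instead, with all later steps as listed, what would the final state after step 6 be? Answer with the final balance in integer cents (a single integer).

21242

state after step 1 := balance=205675
step 2 (pay 41408): balance=166961
step 3 (pay 38752): balance=130396
step 4 (pay 35896): balance=96208
step 5 (pay 40557): balance=56911
step 6 (pay 36414): balance=21242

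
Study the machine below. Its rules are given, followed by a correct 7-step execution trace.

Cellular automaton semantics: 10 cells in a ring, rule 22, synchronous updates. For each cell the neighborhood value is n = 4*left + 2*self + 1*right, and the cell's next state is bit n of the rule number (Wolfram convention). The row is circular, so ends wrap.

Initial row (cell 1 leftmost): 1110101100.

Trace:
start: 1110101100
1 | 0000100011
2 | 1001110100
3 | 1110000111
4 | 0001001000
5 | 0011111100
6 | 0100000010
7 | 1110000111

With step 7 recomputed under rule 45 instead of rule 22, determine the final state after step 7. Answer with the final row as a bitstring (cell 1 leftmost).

(re-executing step 7 under rule 45; state before step 7: 0100000010)
7 | 0101111010

0101111010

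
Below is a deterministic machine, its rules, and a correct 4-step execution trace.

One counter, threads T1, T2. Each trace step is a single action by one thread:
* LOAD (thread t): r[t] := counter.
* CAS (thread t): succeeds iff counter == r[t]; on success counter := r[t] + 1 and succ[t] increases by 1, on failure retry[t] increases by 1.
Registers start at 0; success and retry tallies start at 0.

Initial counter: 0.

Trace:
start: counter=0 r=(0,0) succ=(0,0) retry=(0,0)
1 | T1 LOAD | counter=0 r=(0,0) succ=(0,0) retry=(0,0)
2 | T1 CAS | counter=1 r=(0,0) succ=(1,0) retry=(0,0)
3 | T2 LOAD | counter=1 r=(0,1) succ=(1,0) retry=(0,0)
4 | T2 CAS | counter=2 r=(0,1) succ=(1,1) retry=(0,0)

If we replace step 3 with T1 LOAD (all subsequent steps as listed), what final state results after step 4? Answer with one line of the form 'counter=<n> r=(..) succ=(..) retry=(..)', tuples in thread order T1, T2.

counter=1 r=(1,0) succ=(1,0) retry=(0,1)

(re-executing from step 3 with the substitution; state before step 3: counter=1 r=(0,0) succ=(1,0) retry=(0,0))
3 | T1 LOAD | counter=1 r=(1,0) succ=(1,0) retry=(0,0)
4 | T2 CAS | counter=1 r=(1,0) succ=(1,0) retry=(0,1)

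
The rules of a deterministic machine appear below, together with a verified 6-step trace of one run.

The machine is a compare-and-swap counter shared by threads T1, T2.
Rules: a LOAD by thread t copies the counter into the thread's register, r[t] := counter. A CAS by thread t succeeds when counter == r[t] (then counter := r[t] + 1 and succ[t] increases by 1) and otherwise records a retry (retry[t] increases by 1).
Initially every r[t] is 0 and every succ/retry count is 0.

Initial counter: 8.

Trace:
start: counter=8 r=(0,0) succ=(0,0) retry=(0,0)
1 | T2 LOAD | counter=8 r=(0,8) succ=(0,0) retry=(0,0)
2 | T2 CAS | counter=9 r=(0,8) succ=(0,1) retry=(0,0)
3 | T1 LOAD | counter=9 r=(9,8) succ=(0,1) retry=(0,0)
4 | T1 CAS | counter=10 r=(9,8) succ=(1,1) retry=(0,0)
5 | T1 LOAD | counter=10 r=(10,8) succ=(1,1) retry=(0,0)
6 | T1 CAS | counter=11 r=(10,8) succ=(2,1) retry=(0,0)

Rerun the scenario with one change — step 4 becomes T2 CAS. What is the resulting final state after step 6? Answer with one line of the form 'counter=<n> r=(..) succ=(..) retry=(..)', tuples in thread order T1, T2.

(re-executing from step 4 with the substitution; state before step 4: counter=9 r=(9,8) succ=(0,1) retry=(0,0))
4 | T2 CAS | counter=9 r=(9,8) succ=(0,1) retry=(0,1)
5 | T1 LOAD | counter=9 r=(9,8) succ=(0,1) retry=(0,1)
6 | T1 CAS | counter=10 r=(9,8) succ=(1,1) retry=(0,1)

counter=10 r=(9,8) succ=(1,1) retry=(0,1)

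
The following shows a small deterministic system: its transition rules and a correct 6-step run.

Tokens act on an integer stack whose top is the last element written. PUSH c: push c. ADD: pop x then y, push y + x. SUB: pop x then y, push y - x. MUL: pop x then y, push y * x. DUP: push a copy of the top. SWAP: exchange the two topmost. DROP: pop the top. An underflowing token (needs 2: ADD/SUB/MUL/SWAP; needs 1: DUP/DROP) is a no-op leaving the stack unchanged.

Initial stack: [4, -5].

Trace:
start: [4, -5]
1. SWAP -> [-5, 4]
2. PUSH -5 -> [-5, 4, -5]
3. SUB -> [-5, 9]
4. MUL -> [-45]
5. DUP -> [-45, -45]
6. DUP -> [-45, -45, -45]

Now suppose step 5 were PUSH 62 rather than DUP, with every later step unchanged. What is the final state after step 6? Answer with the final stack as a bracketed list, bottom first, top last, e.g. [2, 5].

[-45, 62, 62]

(re-executing from step 5 with the substitution; state before step 5: [-45])
5. PUSH 62 -> [-45, 62]
6. DUP -> [-45, 62, 62]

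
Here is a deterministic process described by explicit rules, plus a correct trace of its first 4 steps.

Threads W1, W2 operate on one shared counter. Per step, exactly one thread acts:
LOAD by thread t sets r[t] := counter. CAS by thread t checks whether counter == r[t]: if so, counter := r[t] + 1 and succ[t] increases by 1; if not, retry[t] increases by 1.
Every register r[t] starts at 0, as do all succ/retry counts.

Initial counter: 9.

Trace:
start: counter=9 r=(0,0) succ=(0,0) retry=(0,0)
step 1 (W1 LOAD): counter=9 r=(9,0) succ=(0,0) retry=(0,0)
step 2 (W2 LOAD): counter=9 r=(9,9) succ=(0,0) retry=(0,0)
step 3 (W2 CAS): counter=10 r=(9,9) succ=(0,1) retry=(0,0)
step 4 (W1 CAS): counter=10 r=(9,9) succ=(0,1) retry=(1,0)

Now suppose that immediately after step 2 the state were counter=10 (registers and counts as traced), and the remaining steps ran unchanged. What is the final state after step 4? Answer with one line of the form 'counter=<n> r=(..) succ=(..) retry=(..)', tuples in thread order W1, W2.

state after step 2 := counter=10 r=(9,9) succ=(0,0) retry=(0,0)
step 3 (W2 CAS): counter=10 r=(9,9) succ=(0,0) retry=(0,1)
step 4 (W1 CAS): counter=10 r=(9,9) succ=(0,0) retry=(1,1)

counter=10 r=(9,9) succ=(0,0) retry=(1,1)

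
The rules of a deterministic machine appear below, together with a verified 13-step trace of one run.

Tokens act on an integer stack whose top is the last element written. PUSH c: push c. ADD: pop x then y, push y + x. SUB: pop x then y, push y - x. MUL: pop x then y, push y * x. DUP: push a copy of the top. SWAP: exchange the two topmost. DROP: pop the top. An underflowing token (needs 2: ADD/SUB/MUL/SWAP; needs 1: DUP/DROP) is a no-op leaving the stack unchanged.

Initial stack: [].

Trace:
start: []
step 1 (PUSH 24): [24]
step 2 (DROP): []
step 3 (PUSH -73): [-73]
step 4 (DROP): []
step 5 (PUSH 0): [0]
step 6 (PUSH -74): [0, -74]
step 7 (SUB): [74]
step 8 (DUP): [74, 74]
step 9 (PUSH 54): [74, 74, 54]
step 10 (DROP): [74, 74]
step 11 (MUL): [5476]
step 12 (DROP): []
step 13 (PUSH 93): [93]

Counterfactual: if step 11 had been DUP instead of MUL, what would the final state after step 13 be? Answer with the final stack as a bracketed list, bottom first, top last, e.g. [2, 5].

[74, 74, 93]

(re-executing from step 11 with the substitution; state before step 11: [74, 74])
step 11 (DUP): [74, 74, 74]
step 12 (DROP): [74, 74]
step 13 (PUSH 93): [74, 74, 93]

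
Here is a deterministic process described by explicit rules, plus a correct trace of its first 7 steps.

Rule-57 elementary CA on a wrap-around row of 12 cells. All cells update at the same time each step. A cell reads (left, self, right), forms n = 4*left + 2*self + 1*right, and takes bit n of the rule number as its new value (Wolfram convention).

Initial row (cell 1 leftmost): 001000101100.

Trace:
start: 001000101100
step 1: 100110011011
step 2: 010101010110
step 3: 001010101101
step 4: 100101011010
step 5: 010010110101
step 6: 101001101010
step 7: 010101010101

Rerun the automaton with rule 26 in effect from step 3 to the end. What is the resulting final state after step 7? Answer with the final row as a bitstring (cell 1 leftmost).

(re-executing steps 3..7 under rule 26; state before step 3: 010101010110)
step 3: 100000000101
step 4: 010000001001
step 5: 001000010110
step 6: 010100100101
step 7: 000011011000

000011011000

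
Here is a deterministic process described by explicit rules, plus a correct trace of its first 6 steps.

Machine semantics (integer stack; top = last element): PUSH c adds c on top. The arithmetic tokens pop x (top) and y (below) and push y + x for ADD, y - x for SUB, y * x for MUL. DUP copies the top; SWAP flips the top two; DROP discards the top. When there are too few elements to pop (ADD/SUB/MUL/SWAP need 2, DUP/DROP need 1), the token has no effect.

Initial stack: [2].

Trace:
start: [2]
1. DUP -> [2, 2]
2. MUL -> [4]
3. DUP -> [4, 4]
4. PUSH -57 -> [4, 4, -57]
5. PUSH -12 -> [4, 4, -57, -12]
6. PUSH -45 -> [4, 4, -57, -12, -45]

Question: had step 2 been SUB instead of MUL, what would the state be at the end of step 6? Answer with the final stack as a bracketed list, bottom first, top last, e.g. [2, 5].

(re-executing from step 2 with the substitution; state before step 2: [2, 2])
2. SUB -> [0]
3. DUP -> [0, 0]
4. PUSH -57 -> [0, 0, -57]
5. PUSH -12 -> [0, 0, -57, -12]
6. PUSH -45 -> [0, 0, -57, -12, -45]

[0, 0, -57, -12, -45]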